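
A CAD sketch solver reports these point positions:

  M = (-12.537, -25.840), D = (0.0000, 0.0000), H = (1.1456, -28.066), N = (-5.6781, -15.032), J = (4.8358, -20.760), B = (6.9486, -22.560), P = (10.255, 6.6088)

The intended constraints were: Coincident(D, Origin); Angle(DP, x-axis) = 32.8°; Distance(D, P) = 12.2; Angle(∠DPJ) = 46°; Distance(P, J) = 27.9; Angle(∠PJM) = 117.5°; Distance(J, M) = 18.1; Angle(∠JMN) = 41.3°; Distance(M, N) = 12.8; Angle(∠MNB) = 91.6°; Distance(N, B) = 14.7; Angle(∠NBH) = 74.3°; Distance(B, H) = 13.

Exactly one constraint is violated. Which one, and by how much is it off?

Distance(B, H) = 13 — off by 5.00.

D = (0.00, 0.00) ✓; DP at 32.80° ✓; |DP| = 12.20 ✓; ∠DPJ = 46.00° ✓; |PJ| = 27.90 ✓; ∠PJM = 117.5° ✓; |JM| = 18.10 ✓; ∠JMN = 41.30° ✓; |MN| = 12.80 ✓; ∠MNB = 91.60° ✓; |NB| = 14.70 ✓; ∠NBH = 74.30° ✓; |BH| = 7.999 ✗.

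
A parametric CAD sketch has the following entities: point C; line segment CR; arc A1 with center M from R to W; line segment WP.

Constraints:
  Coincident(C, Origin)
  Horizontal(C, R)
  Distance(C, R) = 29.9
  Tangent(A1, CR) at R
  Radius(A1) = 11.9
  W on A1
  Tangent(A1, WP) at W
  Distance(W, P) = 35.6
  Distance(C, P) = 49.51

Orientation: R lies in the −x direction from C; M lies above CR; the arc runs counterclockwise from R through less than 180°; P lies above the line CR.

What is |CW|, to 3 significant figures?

21.2

Checks: |MW| = 11.90 ✓; ∠(MW, WP) = 90.00° ✓; |WP| = 35.60 ✓; |CP| = 49.51 ✓.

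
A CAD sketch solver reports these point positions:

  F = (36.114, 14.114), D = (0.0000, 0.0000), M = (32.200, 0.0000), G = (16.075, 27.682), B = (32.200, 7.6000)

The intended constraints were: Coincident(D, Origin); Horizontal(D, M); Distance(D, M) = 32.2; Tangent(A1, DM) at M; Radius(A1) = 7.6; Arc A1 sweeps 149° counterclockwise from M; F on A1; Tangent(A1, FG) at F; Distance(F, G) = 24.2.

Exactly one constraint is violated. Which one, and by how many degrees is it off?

Tangent(A1, FG) at F — off by 3.10°.

D = (0.00, 0.00) ✓; D.y = 0.00, M.y = 0.00 ✓; |DM| = 32.20 ✓; ∠(BM, MD) = 90.00° ✓; |BM| = 7.600 ✓; bearing(B→F) − bearing(B→M) = 149.0° ✓; |BF| = 7.599 ✓; ∠(BF, FG) = 93.10° ✗; |FG| = 24.20 ✓.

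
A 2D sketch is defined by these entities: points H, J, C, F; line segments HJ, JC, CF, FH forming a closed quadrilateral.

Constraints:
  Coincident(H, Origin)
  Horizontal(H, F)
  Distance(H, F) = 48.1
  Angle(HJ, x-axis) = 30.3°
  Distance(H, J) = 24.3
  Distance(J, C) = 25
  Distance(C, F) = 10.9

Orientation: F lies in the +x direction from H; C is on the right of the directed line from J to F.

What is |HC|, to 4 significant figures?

39.03

Checks: H = (0.00, 0.00) ✓; |JC| = 25.00 ✓; |CF| = 10.90 ✓.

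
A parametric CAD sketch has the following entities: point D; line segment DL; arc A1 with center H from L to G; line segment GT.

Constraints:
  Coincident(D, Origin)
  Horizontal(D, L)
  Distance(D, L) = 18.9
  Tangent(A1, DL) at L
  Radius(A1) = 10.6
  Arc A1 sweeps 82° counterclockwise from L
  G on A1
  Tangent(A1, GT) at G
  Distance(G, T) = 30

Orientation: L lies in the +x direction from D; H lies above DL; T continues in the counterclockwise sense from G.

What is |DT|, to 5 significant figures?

51.333

On A1, L sits at bearing -90° from H; an 82° counterclockwise sweep puts G at bearing -8°, so G = H + 10.6·(cos -8°, sin -8°) = (29.397, 9.1248). The tangent condition forces HG to be normal to GT, so GT runs along (−sin -8°, cos -8°); with |GT| = 30.0, T = (33.572, 38.833). Then |DT| = |T − D| = 51.333.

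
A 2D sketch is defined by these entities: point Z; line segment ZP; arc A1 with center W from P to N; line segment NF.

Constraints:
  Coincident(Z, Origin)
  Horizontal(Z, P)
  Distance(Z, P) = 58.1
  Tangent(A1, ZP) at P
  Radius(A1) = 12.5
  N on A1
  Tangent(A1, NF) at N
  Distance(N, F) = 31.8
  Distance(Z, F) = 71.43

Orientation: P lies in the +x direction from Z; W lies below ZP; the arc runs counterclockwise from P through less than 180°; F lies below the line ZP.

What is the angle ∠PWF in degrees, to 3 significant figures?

174°

Z is at the origin; Z and P share the same y with |ZP| = 58.1 and P on the +x side, so P = (58.1, 0.00). Tangency of A1 to ZP means the radius WP is perpendicular to ZP, so W = P + (0, -12.5) = (58.1, -12.5). Since WN ⟂ NF (tangency), |WF| = √(12.5² + 31.8²) = 34.2 regardless of where N sits on A1. So F lies on both circle(Z, 71.43) and circle(W, 34.2); the below-ZP intersection is F = (54.3, -46.5). N is the foot of the tangent from F: N = (46.0, -15.7).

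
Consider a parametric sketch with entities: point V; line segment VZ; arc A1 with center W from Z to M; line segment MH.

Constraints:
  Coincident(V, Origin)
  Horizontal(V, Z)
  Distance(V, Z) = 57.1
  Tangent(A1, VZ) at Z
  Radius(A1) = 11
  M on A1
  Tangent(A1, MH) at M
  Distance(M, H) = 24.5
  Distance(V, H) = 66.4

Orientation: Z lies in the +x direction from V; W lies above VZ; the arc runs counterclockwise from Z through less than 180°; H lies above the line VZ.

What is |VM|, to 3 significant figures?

68.7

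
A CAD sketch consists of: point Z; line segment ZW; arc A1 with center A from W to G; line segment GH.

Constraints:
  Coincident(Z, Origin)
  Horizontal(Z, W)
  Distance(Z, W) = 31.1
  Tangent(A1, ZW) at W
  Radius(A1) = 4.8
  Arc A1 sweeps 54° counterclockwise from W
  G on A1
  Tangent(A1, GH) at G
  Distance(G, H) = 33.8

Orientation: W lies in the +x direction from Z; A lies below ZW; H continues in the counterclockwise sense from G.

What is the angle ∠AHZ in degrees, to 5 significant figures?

58.153°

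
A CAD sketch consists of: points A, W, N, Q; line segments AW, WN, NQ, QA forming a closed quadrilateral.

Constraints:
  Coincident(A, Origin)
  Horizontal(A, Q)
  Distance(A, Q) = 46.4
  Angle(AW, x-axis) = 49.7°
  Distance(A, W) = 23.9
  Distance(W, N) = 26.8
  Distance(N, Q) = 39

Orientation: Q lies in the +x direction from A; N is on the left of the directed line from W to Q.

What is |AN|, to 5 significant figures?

50.655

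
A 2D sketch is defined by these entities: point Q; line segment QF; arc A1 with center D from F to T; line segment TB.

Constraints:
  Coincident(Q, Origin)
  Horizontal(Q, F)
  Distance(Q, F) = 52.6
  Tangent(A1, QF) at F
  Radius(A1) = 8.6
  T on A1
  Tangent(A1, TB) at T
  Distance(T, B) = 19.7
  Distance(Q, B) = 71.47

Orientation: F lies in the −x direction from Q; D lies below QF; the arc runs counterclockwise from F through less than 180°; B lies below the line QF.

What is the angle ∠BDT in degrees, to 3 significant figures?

66.4°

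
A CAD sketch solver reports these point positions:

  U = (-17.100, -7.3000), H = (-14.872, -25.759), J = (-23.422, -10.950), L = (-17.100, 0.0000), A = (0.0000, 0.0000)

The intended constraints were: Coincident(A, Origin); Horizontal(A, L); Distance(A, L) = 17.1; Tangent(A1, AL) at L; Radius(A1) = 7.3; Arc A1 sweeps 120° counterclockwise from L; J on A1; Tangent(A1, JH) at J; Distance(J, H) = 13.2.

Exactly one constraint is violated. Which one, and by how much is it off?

Distance(J, H) = 13.2 — off by 3.90.

A = (0.00, 0.00) ✓; A.y = 0.00, L.y = 0.00 ✓; |AL| = 17.10 ✓; ∠(UL, LA) = 90.00° ✓; |UL| = 7.300 ✓; bearing(U→J) − bearing(U→L) = 120.0° ✓; |UJ| = 7.300 ✓; ∠(UJ, JH) = 90.00° ✓; |JH| = 17.10 ✗.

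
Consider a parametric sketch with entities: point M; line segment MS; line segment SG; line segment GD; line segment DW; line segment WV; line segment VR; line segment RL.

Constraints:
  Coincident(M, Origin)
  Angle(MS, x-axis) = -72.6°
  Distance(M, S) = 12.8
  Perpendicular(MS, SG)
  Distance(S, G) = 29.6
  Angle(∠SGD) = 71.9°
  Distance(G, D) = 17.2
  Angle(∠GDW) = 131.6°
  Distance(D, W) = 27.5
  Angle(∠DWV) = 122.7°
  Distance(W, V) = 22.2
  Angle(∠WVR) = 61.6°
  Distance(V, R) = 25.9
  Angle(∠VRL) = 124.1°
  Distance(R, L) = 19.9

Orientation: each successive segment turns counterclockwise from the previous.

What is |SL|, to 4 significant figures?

24.36

∠WVR = 61.6° gives VR at -10.40° from the x-axis; with |VR| = 25.9, R = (6.305, -8.414). ∠VRL = 124.1° gives RL at 45.50° from the x-axis; with |RL| = 19.9, L = (20.25, 5.779). Then |SL| = |L − S| = 24.36.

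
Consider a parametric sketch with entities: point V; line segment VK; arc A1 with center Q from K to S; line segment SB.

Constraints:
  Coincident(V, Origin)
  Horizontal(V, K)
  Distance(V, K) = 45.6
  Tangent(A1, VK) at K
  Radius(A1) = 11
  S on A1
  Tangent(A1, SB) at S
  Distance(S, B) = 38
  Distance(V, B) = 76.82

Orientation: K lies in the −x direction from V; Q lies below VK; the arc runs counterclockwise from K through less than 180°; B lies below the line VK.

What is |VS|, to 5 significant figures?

57.421

Checks: |QS| = 11.00 ✓; ∠(QS, SB) = 90.00° ✓; |SB| = 38.00 ✓; |VB| = 76.82 ✓.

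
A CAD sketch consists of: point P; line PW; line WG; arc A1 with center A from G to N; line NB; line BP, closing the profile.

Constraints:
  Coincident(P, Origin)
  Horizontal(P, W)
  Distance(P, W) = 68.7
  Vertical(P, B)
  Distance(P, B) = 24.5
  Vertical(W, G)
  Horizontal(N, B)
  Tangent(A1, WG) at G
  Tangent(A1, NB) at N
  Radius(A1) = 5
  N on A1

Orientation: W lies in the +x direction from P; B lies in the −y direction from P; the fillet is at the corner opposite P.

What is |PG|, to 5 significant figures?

71.414

The virtual corner opposite P is at (68.700, -24.500). Since A1 is tangent to WG there, AG ⟂ WG and the tangent condition forces AN to be normal to NB, with radius 5.0, so the center A sits 5.0 in from both sides at A = (63.700, -19.500). That places the tangent points at G = (68.700, -19.500) on WG and N = (63.700, -24.500) on NB. Then |PG| = |G − P| = 71.414.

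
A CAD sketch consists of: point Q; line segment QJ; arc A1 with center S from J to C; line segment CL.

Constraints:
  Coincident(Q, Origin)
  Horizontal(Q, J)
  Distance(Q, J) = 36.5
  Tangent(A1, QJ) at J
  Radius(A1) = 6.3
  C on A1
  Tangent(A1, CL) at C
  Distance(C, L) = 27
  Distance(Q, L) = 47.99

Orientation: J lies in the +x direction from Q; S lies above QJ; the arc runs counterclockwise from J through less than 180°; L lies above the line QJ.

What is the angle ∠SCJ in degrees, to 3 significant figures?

35.8°

Q is at the origin; QJ is horizontal with |QJ| = 36.5 and J on the +x side, so J = (36.5, 0.00). A1 meets QJ tangentially, so SJ is at right angles to QJ, so S = J + (0, 6.3) = (36.5, 6.30). Since SC ⟂ CL (tangency), |SL| = √(6.3² + 27.0²) = 27.7 regardless of where C sits on A1. So L lies on both circle(Q, 47.99) and circle(S, 27.7); the above-QJ intersection is L = (34.0, 33.9). C is the foot of the tangent from L: C = (42.5, 8.29).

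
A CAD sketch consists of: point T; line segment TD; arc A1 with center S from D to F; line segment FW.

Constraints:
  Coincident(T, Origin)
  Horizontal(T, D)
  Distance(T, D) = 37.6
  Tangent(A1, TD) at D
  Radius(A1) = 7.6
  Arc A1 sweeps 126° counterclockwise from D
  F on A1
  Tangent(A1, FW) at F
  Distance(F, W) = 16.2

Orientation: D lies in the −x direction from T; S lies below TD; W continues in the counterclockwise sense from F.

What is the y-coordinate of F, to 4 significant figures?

-12.07

Tangency of A1 to TD means the radius SD is perpendicular to TD, so S = D + (0, -7.6) = (-37.60, -7.600). On A1, D sits at bearing 90° from S; a 126° counterclockwise sweep puts F at bearing 216°, so F = S + 7.6·(cos 216°, sin 216°) = (-43.75, -12.07). So F.y = -12.07.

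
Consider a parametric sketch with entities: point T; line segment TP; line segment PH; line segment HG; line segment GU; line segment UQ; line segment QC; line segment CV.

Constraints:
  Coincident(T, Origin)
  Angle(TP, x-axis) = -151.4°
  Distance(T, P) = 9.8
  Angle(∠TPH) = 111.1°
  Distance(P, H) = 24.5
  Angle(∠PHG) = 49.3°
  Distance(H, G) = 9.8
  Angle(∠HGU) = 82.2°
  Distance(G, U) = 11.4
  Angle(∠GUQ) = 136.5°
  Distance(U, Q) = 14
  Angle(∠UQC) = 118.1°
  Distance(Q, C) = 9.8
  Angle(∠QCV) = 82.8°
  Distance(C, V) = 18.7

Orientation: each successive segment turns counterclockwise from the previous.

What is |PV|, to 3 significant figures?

26.0

T is at the origin; TP runs at -151.4° with length 9.8, so P = (-8.60, -4.69). ∠TPH = 111.1° gives PH at -82.5° from the x-axis; with |PH| = 24.5, H = (-5.41, -29.0). ∠PHG = 49.3° gives HG at 48.2° from the x-axis; with |HG| = 9.8, G = (1.13, -21.7). ∠HGU = 82.2° gives GU at 146° from the x-axis; with |GU| = 11.4, U = (-8.33, -15.3). ∠GUQ = 136.5° gives UQ at -170° from the x-axis; with |UQ| = 14.0, Q = (-22.1, -17.6). ∠UQC = 118.1° gives QC at -109° from the x-axis; with |QC| = 9.8, C = (-25.3, -26.9). ∠QCV = 82.8° gives CV at -11.4° from the x-axis; with |CV| = 18.7, V = (-6.93, -30.6). Then |PV| = |V − P| = 26.0.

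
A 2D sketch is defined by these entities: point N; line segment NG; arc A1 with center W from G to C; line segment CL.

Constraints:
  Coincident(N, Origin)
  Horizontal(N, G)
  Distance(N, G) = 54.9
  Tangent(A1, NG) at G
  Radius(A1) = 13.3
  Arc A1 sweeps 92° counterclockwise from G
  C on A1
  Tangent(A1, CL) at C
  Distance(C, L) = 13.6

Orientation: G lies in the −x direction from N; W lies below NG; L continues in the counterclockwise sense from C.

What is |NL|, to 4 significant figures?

73.03

N is at the origin; NG is horizontal with |NG| = 54.9 and G on the −x side, so G = (-54.90, 0.000). The tangent condition forces WG to be normal to NG, so W = G + (0, -13.3) = (-54.90, -13.30). On A1, G sits at bearing 90° from W; a 92° counterclockwise sweep puts C at bearing 182°, so C = W + 13.3·(cos 182°, sin 182°) = (-68.19, -13.76). Tangency of A1 to CL means the radius WC is perpendicular to CL, so CL runs along (−sin 182°, cos 182°); with |CL| = 13.6, L = (-67.72, -27.36). Then |NL| = |L − N| = 73.03.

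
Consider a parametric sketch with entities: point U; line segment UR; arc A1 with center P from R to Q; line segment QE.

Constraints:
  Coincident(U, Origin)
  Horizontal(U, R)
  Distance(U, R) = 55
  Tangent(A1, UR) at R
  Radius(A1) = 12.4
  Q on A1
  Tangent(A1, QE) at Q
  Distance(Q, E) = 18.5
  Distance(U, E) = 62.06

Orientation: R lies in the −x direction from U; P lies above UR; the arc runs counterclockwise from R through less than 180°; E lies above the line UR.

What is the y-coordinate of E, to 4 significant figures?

34.42

Checks: |PQ| = 12.40 ✓; ∠(PQ, QE) = 90.00° ✓; |QE| = 18.50 ✓; |UE| = 62.06 ✓.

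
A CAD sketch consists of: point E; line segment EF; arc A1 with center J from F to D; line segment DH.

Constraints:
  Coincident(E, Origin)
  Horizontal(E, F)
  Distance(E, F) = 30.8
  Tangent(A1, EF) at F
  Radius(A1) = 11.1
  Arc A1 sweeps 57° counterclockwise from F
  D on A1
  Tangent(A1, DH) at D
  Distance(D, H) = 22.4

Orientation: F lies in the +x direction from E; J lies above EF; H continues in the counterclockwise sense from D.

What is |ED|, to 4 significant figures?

40.43

Since A1 is tangent to EF there, JF ⟂ EF, so J = F + (0, 11.1) = (30.80, 11.10). On A1, F sits at bearing -90° from J; a 57° counterclockwise sweep puts D at bearing -33°, so D = J + 11.1·(cos -33°, sin -33°) = (40.11, 5.055). Then |ED| = |D − E| = 40.43.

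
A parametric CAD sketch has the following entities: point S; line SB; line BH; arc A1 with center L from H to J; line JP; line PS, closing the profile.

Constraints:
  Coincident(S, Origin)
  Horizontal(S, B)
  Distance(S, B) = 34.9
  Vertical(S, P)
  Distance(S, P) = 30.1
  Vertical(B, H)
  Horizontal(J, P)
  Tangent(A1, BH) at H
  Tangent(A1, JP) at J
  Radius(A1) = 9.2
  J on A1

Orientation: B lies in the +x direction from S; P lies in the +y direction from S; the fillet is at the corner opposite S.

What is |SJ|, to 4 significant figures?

39.58

S is at the origin; SB is horizontal with |SB| = 34.9 and B on the +x side, so B = (34.90, 0.000). SP is vertical with |SP| = 30.1 and P on the +y side, so P = (0.000, 30.10). The virtual corner opposite S is at (34.90, 30.10). The tangent condition forces LH to be normal to BH and A1 meets JP tangentially, so LJ is at right angles to JP, with radius 9.2, so the center L sits 9.2 in from both sides at L = (25.70, 20.90). That places the tangent points at H = (34.90, 20.90) on BH and J = (25.70, 30.10) on JP. Then |SJ| = |J − S| = 39.58.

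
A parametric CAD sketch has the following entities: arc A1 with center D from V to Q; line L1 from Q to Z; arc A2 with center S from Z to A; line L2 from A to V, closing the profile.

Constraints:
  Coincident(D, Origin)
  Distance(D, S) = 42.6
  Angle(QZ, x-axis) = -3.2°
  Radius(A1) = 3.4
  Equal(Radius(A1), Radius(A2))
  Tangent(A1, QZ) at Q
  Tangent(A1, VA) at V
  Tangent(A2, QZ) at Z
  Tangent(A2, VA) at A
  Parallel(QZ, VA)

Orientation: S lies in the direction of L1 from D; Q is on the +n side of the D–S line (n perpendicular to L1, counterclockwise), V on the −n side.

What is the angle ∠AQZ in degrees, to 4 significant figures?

9.069°

Tangency of A1 to both parallel lines with radius 3.4 puts Q and V at D ± 3.4·n: Q = (0.1898, 3.395), V = (-0.1898, -3.395). Equal radii place Z and A the same way about S: Z = S + 3.4·n = (42.72, 1.017), A = S − 3.4·n = (42.34, -5.773). Then cos ∠AQZ = QA·QZ / (|QA||QZ|), giving 9.069°.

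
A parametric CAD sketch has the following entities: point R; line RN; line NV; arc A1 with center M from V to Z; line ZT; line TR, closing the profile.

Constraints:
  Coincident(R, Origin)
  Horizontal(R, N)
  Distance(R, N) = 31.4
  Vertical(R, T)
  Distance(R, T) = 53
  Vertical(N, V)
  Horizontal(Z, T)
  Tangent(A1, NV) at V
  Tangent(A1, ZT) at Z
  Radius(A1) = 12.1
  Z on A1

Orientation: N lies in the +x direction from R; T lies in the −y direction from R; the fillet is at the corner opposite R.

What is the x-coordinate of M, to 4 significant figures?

19.30

R is at the origin; RN is horizontal with |RN| = 31.4 and N on the +x side, so N = (31.40, 0.000). R and T share the same x with |RT| = 53.0 and T on the −y side, so T = (0.000, -53.00). The virtual corner opposite R is at (31.40, -53.00). Since A1 is tangent to NV there, MV ⟂ NV and tangency of A1 to ZT means the radius MZ is perpendicular to ZT, with radius 12.1, so the center M sits 12.1 in from both sides at M = (19.30, -40.90). So M.x = 19.30.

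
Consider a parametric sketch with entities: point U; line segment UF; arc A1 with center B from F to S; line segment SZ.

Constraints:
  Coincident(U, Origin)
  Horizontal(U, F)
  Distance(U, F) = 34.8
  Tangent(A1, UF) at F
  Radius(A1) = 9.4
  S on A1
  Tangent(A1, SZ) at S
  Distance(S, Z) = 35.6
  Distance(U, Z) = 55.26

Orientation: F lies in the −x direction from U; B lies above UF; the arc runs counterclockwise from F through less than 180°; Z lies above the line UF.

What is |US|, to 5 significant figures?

27.675

U is at the origin; UF is horizontal with |UF| = 34.8 and F on the −x side, so F = (-34.800, 0.0000). A1 meets UF tangentially, so BF is at right angles to UF, so B = F + (0, 9.4) = (-34.800, 9.4000). Since BS ⟂ SZ (tangency), |BZ| = √(9.4² + 35.6²) = 36.820 regardless of where S sits on A1. So Z lies on both circle(U, 55.26) and circle(B, 36.820); the above-UF intersection is Z = (-30.644, 45.985). S is the foot of the tangent from Z: S = (-25.499, 10.759).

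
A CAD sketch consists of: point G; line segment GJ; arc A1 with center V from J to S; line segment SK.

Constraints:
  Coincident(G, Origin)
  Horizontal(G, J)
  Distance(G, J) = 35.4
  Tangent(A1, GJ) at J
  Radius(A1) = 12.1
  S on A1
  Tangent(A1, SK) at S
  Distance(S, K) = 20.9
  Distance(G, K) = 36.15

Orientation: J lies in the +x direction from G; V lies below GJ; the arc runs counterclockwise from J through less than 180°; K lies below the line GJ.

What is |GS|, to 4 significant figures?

25.49

Checks: |VS| = 12.10 ✓; ∠(VS, SK) = 90.00° ✓; |SK| = 20.90 ✓; |GK| = 36.15 ✓.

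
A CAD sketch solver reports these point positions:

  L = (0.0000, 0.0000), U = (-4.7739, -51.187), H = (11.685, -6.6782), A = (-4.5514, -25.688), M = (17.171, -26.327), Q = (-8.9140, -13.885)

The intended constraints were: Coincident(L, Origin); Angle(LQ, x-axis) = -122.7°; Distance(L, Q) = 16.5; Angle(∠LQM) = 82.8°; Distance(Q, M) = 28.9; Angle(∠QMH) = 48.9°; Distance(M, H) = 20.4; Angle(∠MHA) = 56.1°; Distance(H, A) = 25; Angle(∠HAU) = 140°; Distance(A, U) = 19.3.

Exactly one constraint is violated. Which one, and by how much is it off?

Distance(A, U) = 19.3 — off by 6.20.

L = (0.00, 0.00) ✓; LQ at -122.7° ✓; |LQ| = 16.50 ✓; ∠LQM = 82.80° ✓; |QM| = 28.90 ✓; ∠QMH = 48.90° ✓; |MH| = 20.40 ✓; ∠MHA = 56.10° ✓; |HA| = 25.00 ✓; ∠HAU = 140.0° ✓; |AU| = 25.50 ✗.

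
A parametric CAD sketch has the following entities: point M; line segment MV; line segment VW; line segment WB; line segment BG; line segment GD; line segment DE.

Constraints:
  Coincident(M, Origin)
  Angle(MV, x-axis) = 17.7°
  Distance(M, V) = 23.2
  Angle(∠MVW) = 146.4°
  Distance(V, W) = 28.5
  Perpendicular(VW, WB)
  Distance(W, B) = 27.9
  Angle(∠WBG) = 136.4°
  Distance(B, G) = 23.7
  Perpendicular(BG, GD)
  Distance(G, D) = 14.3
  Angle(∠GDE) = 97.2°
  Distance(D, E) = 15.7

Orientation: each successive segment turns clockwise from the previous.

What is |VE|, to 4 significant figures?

25.15

M is at the origin; MV runs at 17.7° with length 23.2, so V = (22.10, 7.054). ∠MVW = 146.4° gives VW at -15.90° from the x-axis; with |VW| = 28.5, W = (49.51, -0.7543). The perpendicularity gives WB at right angles to VW, so WB runs at -105.9°; with |WB| = 27.9, B = (41.87, -27.59). ∠WBG = 136.4° gives BG at -149.5° from the x-axis; with |BG| = 23.7, G = (21.45, -39.62). BG is perpendicular to GD, so GD runs at 120.5°; with |GD| = 14.3, D = (14.19, -27.29). ∠GDE = 97.2° gives DE at 37.70° from the x-axis; with |DE| = 15.7, E = (26.61, -17.69). Then |VE| = |E − V| = 25.15.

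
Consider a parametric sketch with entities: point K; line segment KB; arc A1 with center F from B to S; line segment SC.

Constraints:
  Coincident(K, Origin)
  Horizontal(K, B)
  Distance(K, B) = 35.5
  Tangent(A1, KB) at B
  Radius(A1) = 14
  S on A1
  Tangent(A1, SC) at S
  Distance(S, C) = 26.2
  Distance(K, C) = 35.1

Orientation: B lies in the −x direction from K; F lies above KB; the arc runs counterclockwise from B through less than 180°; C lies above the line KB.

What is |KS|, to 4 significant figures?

24.16

K is at the origin; KB is horizontal with |KB| = 35.5 and B on the −x side, so B = (-35.50, 0.000). Since A1 is tangent to KB there, FB ⟂ KB, so F = B + (0, 14) = (-35.50, 14.00). Since FS ⟂ SC (tangency), |FC| = √(14.0² + 26.2²) = 29.71 regardless of where S sits on A1. So C lies on both circle(K, 35.1) and circle(F, 29.71); the above-KB intersection is C = (-12.50, 32.80). S is the foot of the tangent from C: S = (-22.58, 8.615).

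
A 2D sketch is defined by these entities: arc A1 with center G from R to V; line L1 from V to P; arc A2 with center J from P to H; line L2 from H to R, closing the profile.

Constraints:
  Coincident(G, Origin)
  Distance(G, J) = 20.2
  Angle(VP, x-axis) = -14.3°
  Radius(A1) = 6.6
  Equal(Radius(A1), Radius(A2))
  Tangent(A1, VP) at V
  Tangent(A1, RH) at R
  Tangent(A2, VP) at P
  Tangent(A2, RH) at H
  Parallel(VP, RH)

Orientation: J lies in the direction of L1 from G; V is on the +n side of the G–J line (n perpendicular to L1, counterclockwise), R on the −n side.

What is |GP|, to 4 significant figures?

21.25

The slot axis is L1's direction at -14.3°, so u = (cos -14.3°, sin -14.3°) = (0.9690, -0.2470) and n = (−sin -14.3°, cos -14.3°) = (0.2470, 0.9690). G is at the origin and J lies 20.2 along u from G, so J = 20.2·u = (19.57, -4.989). Tangency of A1 to both parallel lines with radius 6.6 puts V and R at G ± 6.6·n: V = (1.630, 6.396), R = (-1.630, -6.396). Equal radii place P and H the same way about J: P = J + 6.6·n = (21.20, 1.406), H = J − 6.6·n = (17.94, -11.38). Then |GP| = |P − G| = 21.25.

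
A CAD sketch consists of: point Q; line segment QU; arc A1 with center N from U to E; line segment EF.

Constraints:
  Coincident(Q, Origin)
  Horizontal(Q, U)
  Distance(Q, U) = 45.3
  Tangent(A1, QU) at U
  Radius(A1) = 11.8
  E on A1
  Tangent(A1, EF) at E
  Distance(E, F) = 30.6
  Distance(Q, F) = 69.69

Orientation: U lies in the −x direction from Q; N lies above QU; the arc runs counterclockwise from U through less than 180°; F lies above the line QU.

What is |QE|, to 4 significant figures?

40.68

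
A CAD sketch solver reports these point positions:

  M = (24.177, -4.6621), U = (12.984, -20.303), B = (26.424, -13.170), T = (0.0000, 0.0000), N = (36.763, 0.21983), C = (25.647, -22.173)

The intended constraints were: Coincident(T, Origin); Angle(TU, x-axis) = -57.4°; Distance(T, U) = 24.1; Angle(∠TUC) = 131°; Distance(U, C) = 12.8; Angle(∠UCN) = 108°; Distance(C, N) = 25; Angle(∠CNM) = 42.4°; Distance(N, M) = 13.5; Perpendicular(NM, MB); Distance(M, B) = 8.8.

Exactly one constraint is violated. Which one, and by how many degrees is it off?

Perpendicular(NM, MB) — off by 6.41°.

T = (0.00, 0.00) ✓; TU at -57.40° ✓; |TU| = 24.10 ✓; ∠TUC = 131.0° ✓; |UC| = 12.80 ✓; ∠UCN = 108.0° ✓; |CN| = 25.00 ✓; ∠CNM = 42.40° ✓; |NM| = 13.50 ✓; ∠(NM, MB) = 83.59° ✗; |MB| = 8.800 ✓.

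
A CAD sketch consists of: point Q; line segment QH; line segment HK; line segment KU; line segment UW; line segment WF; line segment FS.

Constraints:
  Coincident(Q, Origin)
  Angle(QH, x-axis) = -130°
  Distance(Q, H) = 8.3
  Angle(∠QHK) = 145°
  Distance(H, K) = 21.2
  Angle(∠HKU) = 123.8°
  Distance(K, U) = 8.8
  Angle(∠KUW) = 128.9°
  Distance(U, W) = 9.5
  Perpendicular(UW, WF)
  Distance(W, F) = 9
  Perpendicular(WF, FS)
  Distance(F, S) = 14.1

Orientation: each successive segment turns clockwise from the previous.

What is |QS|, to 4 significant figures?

26.06

Q is at the origin; QH runs at -130.0° with length 8.3, so H = (-5.335, -6.358). ∠QHK = 145.0° gives HK at -165.0° from the x-axis; with |HK| = 21.2, K = (-25.81, -11.85). ∠HKU = 123.8° gives KU at 138.8° from the x-axis; with |KU| = 8.8, U = (-32.43, -6.049). ∠KUW = 128.9° gives UW at 87.70° from the x-axis; with |UW| = 9.5, W = (-32.05, 3.444). UW is perpendicular to WF, so WF runs at -2.300°; with |WF| = 9.0, F = (-23.06, 3.082). WF ⟂ FS, so FS runs at -92.30°; with |FS| = 14.1, S = (-23.63, -11.01). Then |QS| = |S − Q| = 26.06.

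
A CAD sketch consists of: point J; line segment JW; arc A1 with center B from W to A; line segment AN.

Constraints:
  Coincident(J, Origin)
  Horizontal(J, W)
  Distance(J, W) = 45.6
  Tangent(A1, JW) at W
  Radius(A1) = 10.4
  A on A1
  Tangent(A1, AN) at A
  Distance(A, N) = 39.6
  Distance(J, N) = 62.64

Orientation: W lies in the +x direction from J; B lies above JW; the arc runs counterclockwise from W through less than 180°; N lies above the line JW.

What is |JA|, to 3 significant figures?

56.9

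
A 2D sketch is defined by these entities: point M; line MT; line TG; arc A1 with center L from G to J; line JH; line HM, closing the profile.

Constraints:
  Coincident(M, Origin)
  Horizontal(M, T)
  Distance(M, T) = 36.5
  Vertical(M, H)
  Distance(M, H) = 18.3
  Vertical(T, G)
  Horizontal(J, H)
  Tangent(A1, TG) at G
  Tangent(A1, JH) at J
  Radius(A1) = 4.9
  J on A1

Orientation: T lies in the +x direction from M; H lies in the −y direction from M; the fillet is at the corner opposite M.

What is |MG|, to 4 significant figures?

38.88

The virtual corner opposite M is at (36.50, -18.30). The tangent condition forces LG to be normal to TG and A1 meets JH tangentially, so LJ is at right angles to JH, with radius 4.9, so the center L sits 4.9 in from both sides at L = (31.60, -13.40). That places the tangent points at G = (36.50, -13.40) on TG and J = (31.60, -18.30) on JH. Then |MG| = |G − M| = 38.88.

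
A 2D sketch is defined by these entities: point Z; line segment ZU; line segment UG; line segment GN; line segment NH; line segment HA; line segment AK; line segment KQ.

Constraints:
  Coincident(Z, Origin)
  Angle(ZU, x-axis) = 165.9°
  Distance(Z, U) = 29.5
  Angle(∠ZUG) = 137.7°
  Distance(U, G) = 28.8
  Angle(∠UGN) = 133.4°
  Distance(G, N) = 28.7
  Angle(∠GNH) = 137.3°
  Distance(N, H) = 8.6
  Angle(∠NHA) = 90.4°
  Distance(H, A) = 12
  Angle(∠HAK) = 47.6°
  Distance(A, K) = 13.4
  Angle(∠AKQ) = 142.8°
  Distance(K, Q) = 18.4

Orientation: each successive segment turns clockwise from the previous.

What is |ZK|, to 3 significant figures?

67.3

∠NHA = 90.4° gives HA at -55.3° from the x-axis; with |HA| = 12.0, A = (-24.2, 54.1). ∠HAK = 47.6° gives AK at 172° from the x-axis; with |AK| = 13.4, K = (-37.4, 55.9). Then |ZK| = |K − Z| = 67.3.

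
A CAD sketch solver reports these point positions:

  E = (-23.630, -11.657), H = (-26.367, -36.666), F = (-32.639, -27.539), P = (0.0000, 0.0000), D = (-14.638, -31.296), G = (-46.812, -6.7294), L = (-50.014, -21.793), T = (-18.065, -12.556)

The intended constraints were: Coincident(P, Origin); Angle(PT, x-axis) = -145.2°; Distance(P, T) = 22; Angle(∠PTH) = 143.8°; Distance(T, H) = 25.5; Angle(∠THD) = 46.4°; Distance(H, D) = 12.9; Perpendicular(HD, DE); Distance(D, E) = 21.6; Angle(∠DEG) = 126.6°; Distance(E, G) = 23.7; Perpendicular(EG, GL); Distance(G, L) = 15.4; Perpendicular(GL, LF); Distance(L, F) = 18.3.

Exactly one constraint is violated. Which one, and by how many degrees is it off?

Perpendicular(GL, LF) — off by 6.30°.

P = (0.00, 0.00) ✓; PT at -145.2° ✓; |PT| = 22.00 ✓; ∠PTH = 143.8° ✓; |TH| = 25.50 ✓; ∠THD = 46.40° ✓; |HD| = 12.90 ✓; ∠(HD, DE) = 90.00° ✓; |DE| = 21.60 ✓; ∠DEG = 126.6° ✓; |EG| = 23.70 ✓; ∠(EG, GL) = 90.00° ✓; |GL| = 15.40 ✓; ∠(GL, LF) = 83.70° ✗; |LF| = 18.30 ✓.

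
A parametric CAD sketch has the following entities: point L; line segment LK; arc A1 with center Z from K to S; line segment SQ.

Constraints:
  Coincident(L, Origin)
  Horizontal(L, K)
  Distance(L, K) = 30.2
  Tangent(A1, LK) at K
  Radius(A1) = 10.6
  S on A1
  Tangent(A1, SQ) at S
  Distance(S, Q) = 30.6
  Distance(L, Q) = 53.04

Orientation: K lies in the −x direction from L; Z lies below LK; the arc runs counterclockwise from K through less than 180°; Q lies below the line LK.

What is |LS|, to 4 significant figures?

42.60

Checks: |ZS| = 10.60 ✓; ∠(ZS, SQ) = 90.00° ✓; |SQ| = 30.60 ✓; |LQ| = 53.04 ✓.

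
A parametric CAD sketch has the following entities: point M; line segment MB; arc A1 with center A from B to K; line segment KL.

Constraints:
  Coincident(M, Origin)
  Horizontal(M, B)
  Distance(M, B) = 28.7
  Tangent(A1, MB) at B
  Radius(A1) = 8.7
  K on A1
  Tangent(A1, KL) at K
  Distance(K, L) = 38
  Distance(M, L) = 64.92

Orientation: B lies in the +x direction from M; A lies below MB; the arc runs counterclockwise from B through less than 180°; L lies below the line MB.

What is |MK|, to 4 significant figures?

27.18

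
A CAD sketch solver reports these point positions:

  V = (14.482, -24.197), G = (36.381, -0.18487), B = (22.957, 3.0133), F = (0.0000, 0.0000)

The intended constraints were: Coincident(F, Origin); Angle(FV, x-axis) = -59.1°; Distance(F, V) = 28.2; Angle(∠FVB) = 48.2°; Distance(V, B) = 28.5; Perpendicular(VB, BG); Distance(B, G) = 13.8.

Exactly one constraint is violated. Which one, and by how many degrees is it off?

Perpendicular(VB, BG) — off by 3.90°.

F = (0.00, 0.00) ✓; FV at -59.10° ✓; |FV| = 28.20 ✓; ∠FVB = 48.20° ✓; |VB| = 28.50 ✓; ∠(VB, BG) = 86.10° ✗; |BG| = 13.80 ✓.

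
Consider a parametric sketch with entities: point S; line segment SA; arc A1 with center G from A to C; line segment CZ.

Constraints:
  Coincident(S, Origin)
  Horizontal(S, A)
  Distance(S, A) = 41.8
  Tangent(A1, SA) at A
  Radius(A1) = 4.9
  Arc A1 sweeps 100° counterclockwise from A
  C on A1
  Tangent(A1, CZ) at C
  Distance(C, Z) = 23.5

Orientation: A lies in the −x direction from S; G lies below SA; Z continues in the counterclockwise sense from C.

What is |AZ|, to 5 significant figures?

28.903

On A1, A sits at bearing 90° from G; a 100° counterclockwise sweep puts C at bearing 190°, so C = G + 4.9·(cos 190°, sin 190°) = (-46.626, -5.7509). Since A1 is tangent to CZ there, GC ⟂ CZ, so CZ runs along (−sin 190°, cos 190°); with |CZ| = 23.5, Z = (-42.545, -28.894). Then |AZ| = |Z − A| = 28.903.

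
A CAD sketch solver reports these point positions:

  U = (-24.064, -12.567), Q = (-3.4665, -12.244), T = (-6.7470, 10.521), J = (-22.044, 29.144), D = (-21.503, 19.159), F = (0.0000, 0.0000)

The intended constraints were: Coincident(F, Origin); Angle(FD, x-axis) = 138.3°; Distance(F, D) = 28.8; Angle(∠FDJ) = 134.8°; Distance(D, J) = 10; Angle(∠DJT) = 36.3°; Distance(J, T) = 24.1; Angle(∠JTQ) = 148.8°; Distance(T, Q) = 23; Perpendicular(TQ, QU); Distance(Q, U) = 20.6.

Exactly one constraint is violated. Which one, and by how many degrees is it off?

Perpendicular(TQ, QU) — off by 7.30°.

F = (0.00, 0.00) ✓; FD at 138.3° ✓; |FD| = 28.80 ✓; ∠FDJ = 134.8° ✓; |DJ| = 10.00 ✓; ∠DJT = 36.30° ✓; |JT| = 24.10 ✓; ∠JTQ = 148.8° ✓; |TQ| = 23.00 ✓; ∠(TQ, QU) = 97.30° ✗; |QU| = 20.60 ✓.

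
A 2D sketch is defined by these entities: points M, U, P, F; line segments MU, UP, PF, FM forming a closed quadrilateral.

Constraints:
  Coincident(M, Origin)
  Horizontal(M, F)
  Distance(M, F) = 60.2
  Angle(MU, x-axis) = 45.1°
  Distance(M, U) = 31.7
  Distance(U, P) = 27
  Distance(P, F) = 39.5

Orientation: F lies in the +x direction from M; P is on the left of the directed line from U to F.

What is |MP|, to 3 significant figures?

58.3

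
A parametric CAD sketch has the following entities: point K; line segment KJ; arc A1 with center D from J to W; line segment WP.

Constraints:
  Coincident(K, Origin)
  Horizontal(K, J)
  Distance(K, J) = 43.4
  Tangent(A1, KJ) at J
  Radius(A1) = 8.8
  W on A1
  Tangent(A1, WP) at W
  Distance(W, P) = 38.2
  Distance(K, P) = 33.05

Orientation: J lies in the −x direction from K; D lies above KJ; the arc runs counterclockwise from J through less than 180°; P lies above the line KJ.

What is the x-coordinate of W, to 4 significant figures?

-36.90

K is at the origin; KJ is horizontal with |KJ| = 43.4 and J on the −x side, so J = (-43.40, 0.000). The tangent condition forces DJ to be normal to KJ, so D = J + (0, 8.8) = (-43.40, 8.800). Since DW ⟂ WP (tangency), |DP| = √(8.8² + 38.2²) = 39.20 regardless of where W sits on A1. So P lies on both circle(K, 33.05) and circle(D, 39.20); the above-KJ intersection is P = (-11.17, 31.11). W is the foot of the tangent from P: W = (-36.90, 2.873).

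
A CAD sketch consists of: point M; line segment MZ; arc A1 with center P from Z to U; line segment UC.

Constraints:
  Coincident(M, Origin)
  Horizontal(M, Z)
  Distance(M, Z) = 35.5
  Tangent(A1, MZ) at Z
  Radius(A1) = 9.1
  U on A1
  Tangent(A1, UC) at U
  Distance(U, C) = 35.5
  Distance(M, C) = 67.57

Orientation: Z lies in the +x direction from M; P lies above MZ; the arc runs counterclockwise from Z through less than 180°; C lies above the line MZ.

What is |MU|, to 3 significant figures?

44.8

Checks: M = (0.00, 0.00) ✓; |PU| = 9.100 ✓; ∠(PU, UC) = 90.00° ✓; |UC| = 35.50 ✓; |MC| = 67.57 ✓.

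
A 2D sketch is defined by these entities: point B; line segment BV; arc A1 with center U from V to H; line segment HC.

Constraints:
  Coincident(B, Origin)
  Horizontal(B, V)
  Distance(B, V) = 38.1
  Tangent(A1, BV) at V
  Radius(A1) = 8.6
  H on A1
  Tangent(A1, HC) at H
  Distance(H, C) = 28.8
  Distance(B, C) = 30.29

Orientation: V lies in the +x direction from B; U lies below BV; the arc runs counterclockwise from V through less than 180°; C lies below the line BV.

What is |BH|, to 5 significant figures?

31.356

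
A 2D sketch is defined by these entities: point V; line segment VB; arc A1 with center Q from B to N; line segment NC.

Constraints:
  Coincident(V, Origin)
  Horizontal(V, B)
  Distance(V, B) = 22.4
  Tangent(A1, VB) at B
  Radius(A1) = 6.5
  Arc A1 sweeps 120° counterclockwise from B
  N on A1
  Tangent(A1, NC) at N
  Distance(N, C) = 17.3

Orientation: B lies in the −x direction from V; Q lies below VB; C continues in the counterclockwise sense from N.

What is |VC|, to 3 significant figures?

31.4

V is at the origin; VB is horizontal with |VB| = 22.4 and B on the −x side, so B = (-22.4, 0.00). Tangency of A1 to VB means the radius QB is perpendicular to VB, so Q = B + (0, -6.5) = (-22.4, -6.50). On A1, B sits at bearing 90° from Q; a 120° counterclockwise sweep puts N at bearing 210°, so N = Q + 6.5·(cos 210°, sin 210°) = (-28.0, -9.75). A1 meets NC tangentially, so QN is at right angles to NC, so NC runs along (−sin 210°, cos 210°); with |NC| = 17.3, C = (-19.4, -24.7). Then |VC| = |C − V| = 31.4.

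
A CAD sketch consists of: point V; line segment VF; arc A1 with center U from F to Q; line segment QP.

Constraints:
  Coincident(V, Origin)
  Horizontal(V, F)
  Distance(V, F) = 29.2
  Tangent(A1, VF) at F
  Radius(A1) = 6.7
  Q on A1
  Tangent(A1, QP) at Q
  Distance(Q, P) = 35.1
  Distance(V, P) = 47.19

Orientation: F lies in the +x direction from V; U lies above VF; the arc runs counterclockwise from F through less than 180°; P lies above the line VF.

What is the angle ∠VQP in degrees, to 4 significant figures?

82.31°

Checks: |UQ| = 6.700 ✓; ∠(UQ, QP) = 90.00° ✓; |QP| = 35.10 ✓; |VP| = 47.19 ✓.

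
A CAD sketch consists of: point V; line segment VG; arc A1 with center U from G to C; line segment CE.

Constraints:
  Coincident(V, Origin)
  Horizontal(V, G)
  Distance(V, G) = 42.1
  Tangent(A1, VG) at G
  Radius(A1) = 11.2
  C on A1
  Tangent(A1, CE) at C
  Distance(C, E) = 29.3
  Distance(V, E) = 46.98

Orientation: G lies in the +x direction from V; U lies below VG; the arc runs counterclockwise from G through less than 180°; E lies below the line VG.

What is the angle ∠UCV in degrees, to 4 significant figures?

171.1°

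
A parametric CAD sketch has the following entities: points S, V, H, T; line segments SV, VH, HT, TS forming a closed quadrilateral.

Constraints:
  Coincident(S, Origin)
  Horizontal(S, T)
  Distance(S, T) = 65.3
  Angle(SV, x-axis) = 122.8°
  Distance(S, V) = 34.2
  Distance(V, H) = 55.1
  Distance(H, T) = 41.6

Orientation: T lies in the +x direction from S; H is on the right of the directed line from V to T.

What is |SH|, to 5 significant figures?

24.910

S is at the origin; S and T share the same y with |ST| = 65.3 and T in +x, so T = (65.3, 0). SV runs at 122.8° with |SV| = 34.2, so V = (-18.526, 28.747). H is determined by |VH| = 55.1 and |HT| = 41.6 together: it lies at the intersection of circle(V, 55.1) and circle(T, 41.6). With |VT| = 88.619, the foot of the radical line on VT is 51.675 from V and the perpendicular offset is √(55.1² − 51.675²) = 19.124. Taking the right-of-VT solution: H = (24.150, -6.1051).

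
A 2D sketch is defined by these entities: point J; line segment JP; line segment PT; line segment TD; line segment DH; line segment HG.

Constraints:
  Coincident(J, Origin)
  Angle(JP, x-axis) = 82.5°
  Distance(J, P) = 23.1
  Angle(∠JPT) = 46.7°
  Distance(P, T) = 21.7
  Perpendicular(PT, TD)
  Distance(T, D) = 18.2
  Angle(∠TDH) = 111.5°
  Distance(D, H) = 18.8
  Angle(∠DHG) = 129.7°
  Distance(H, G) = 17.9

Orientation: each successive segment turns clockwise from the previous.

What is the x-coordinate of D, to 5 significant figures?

2.6262

J is at the origin; JP runs at 82.5° with length 23.1, so P = (3.0152, 22.902). ∠JPT = 46.7° gives PT at -50.800° from the x-axis; with |PT| = 21.7, T = (16.730, 6.0861). PT is perpendicular to TD, so TD runs at -140.80°; with |TD| = 18.2, D = (2.6262, -5.4169). So D.x = 2.6262.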